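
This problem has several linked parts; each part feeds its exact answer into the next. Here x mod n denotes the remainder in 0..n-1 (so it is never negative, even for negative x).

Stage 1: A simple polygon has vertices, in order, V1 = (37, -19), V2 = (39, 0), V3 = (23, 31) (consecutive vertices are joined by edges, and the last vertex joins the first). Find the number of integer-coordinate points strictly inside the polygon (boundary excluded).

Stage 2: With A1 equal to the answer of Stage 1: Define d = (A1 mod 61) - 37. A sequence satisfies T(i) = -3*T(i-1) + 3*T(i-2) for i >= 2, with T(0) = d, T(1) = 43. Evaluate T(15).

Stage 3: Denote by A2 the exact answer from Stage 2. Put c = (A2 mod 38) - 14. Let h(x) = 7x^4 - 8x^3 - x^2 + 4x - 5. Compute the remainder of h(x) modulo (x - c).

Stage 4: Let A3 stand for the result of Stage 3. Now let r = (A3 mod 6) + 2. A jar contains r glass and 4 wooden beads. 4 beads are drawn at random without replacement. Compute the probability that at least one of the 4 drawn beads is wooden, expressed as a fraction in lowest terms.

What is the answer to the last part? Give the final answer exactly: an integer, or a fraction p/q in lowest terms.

Stage 1: cross terms: (37*0 - 39*-19)=741, (39*31 - 23*0)=1209, (23*-19 - 37*31)=-1584; twice the area = |366| = 366; area = 183; boundary points = 1 + 1 + 2 = 4; strictly interior points = area - boundary/2 + 1 = 182; answer 182
Stage 2: A1 = 182; d = 23; T(2) = -3*(43) + 3*(23) = -60; iterating: T(2)=-60, T(3)=309, T(4)=-1107, T(5)=4248, T(6)=-16065, T(7)=60939, T(8)=-231012, T(9)=875853, T(10)=-3320595, T(11)=12589344, T(12)=-47729817, T(13)=180957483, T(14)=-686061900, T(15)=2601058149; answer 2601058149
Stage 3: A2 = 2601058149; c = 11; remainder = value at the root: 7*(11)^4 - 8*(11)^3 - 1*(11)^2 + 4*(11)^1 - 5 = (102487) + (-10648) + (-121) + (44) + (-5) = 91757; answer 91757
Stage 4: A3 = 91757; r = 7; total draws C(11,4) = 330; complement C(7,4) = 35; favorable 330 - 35 = 295; P = 59/66; answer 59/66

59/66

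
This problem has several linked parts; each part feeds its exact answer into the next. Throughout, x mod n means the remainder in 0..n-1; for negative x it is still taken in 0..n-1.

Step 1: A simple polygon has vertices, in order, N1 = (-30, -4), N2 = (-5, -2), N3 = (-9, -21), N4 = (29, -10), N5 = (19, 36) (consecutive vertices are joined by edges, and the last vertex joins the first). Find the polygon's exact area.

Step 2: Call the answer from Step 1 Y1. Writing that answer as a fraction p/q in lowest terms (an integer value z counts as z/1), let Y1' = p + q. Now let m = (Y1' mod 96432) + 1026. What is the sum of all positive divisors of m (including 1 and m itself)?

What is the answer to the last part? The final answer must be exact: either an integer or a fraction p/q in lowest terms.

3416

Step 1: cross terms: (-30*-2 - -5*-4)=40, (-5*-21 - -9*-2)=87, (-9*-10 - 29*-21)=699, (29*36 - 19*-10)=1234, (19*-4 - -30*36)=1004; twice the area = |3064| = 3064; area = 1532; answer 1532
Step 2: Y1 = 1532; threaded value p + q = 1533; m = 2559; 2559 = 3 * 853; sigma = (1 + 3) * (1 + 853) = 4 * 854 = 3416; answer 3416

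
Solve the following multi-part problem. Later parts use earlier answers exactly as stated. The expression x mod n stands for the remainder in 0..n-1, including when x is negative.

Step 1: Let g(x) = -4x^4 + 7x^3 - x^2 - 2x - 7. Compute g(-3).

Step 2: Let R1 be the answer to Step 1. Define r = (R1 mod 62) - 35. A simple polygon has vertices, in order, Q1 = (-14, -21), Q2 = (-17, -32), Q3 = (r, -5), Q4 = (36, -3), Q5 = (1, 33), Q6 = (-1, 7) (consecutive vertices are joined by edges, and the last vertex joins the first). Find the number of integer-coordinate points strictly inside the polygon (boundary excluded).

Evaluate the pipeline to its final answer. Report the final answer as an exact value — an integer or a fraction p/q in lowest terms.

850

Step 1: -4*(-3)^4 + 7*(-3)^3 - 1*(-3)^2 - 2*(-3)^1 - 7 = (-324) + (-189) + (-9) + (6) + (-7) = -523; answer -523
Step 2: R1 = -523; r = 0; cross terms: (-14*-32 - -17*-21)=91, (-17*-5 - 0*-32)=85, (0*-3 - 36*-5)=180, (36*33 - 1*-3)=1191, (1*7 - -1*33)=40, (-1*-21 - -14*7)=119; twice the area = |1706| = 1706; area = 853; boundary points = 1 + 1 + 2 + 1 + 2 + 1 = 8; strictly interior points = area - boundary/2 + 1 = 850; answer 850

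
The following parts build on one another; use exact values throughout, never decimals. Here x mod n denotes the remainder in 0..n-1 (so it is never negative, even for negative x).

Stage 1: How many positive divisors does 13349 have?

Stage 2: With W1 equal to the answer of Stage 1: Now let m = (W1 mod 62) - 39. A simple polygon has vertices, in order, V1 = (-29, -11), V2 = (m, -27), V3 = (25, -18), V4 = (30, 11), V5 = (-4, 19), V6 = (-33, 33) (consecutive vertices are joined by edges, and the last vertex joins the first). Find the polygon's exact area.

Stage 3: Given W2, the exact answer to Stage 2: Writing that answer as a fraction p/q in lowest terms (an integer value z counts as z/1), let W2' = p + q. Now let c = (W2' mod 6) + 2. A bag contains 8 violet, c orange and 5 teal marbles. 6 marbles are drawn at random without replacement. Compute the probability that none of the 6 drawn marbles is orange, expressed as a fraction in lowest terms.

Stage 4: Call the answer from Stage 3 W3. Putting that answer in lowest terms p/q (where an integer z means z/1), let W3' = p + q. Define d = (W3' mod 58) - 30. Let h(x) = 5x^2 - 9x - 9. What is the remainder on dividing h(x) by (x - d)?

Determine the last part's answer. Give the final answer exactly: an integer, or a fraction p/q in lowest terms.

2385

Stage 1: 13349 = 7 * 1907; number of divisors = (1+1) * (1+1) = 4; answer 4
Stage 2: W1 = 4; m = -35; cross terms: (-29*-27 - -35*-11)=398, (-35*-18 - 25*-27)=1305, (25*11 - 30*-18)=815, (30*19 - -4*11)=614, (-4*33 - -33*19)=495, (-33*-11 - -29*33)=1320; twice the area = |4947| = 4947; area = 4947/2; answer 4947/2
Stage 3: W2 = 4947/2; threaded value p + q = 4949; c = 7; total draws C(20,6) = 38760; favorable C(13,6) = 1716; P = 143/3230; answer 143/3230
Stage 4: W3 = 143/3230; threaded value p + q = 3373; d = -21; remainder = value at the root: 5*(-21)^2 - 9*(-21)^1 - 9 = (2205) + (189) + (-9) = 2385; answer 2385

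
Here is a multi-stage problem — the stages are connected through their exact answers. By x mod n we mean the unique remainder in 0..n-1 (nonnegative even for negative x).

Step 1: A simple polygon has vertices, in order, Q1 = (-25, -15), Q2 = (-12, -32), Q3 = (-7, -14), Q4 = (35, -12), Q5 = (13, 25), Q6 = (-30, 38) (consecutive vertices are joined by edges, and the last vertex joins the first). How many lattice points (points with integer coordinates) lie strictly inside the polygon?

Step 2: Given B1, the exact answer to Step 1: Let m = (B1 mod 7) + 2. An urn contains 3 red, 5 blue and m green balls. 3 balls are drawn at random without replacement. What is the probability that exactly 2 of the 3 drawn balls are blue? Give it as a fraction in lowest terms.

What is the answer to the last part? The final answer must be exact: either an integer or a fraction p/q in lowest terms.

Step 1: cross terms: (-25*-32 - -12*-15)=620, (-12*-14 - -7*-32)=-56, (-7*-12 - 35*-14)=574, (35*25 - 13*-12)=1031, (13*38 - -30*25)=1244, (-30*-15 - -25*38)=1400; twice the area = |4813| = 4813; area = 4813/2; boundary points = 1 + 1 + 2 + 1 + 1 + 1 = 7; strictly interior points = area - boundary/2 + 1 = 2404; answer 2404
Step 2: B1 = 2404; m = 5; total draws C(13,3) = 286; favorable C(5,2)*C(8,1) = 80; P = 40/143; answer 40/143

40/143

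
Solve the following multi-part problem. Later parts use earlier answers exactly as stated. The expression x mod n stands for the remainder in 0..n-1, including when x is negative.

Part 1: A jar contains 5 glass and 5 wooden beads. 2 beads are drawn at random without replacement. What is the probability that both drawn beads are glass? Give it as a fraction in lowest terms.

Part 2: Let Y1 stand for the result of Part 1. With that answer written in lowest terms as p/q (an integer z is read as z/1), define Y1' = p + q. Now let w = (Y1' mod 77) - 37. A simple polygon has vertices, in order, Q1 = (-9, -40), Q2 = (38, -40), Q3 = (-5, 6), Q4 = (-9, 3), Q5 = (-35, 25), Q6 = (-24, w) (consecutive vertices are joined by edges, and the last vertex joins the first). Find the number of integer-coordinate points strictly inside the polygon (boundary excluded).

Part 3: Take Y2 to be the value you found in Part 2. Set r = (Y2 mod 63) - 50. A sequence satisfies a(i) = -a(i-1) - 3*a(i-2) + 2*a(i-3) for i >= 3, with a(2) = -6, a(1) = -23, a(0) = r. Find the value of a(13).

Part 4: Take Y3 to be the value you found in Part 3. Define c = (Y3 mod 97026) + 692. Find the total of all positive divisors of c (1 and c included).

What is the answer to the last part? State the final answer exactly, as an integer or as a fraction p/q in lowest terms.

Part 1: total draws C(10,2) = 45; favorable C(5,2) = 10; P = 2/9; answer 2/9
Part 2: Y1 = 2/9; threaded value p + q = 11; w = -26; cross terms: (-9*-40 - 38*-40)=1880, (38*6 - -5*-40)=28, (-5*3 - -9*6)=39, (-9*25 - -35*3)=-120, (-35*-26 - -24*25)=1510, (-24*-40 - -9*-26)=726; twice the area = |4063| = 4063; area = 4063/2; boundary points = 47 + 1 + 1 + 2 + 1 + 1 = 53; strictly interior points = area - boundary/2 + 1 = 2006; answer 2006
Part 3: Y2 = 2006; r = 3; a(3) = -1*(-6) - 3*(-23) + 2*(3) = 81; iterating: a(3)=81, a(4)=-109, a(5)=-146, a(6)=635, a(7)=-415, a(8)=-1782, a(9)=4297, a(10)=219, a(11)=-16674, a(12)=24611, a(13)=25849; answer 25849
Part 4: Y3 = 25849; c = 26541; 26541 = 3^3 * 983; sigma = (1 + 3 + 9 + 27) * (1 + 983) = 40 * 984 = 39360; answer 39360

39360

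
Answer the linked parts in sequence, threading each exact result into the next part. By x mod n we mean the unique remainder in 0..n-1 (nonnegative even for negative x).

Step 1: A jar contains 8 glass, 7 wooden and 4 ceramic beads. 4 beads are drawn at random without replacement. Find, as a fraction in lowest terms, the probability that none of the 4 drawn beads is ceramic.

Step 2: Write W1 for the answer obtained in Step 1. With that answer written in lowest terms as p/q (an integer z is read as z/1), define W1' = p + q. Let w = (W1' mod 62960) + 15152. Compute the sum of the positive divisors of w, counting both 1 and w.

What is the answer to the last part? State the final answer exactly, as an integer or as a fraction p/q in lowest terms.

Step 1: total draws C(19,4) = 3876; favorable C(15,4) = 1365; P = 455/1292; answer 455/1292
Step 2: W1 = 455/1292; threaded value p + q = 1747; w = 16899; 16899 = 3 * 43 * 131; sigma = (1 + 3) * (1 + 43) * (1 + 131) = 4 * 44 * 132 = 23232; answer 23232

23232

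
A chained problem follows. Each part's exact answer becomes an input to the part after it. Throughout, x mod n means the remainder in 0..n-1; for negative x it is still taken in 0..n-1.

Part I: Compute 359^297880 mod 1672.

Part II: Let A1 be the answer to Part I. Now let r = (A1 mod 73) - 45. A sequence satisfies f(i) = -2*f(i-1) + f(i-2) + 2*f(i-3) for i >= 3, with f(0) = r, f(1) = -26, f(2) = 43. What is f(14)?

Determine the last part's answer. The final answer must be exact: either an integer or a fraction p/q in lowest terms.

207523

Part I: squarings mod 1672: 359^1=359, 359^2=137, 359^4=377, 359^8=9, 359^16=81, 359^32=1545, 359^64=1081, 359^128=1505, 359^256=1137, 359^512=313, 359^1024=993, 359^2048=1241, 359^4096=169, 359^8192=137, 359^16384=377, 359^32768=9, 359^65536=81, 359^131072=1545, 359^262144=1081; 359^297880 = 359^8 * 359^16 * 359^128 * 359^256 * 359^512 * 359^2048 * 359^32768 * 359^262144 = 1145 (mod 1672); answer 1145
Part II: A1 = 1145; r = 5; f(3) = -2*(43) + 1*(-26) + 2*(5) = -102; iterating: f(3)=-102, f(4)=195, f(5)=-406, f(6)=803, f(7)=-1622, f(8)=3235, f(9)=-6486, f(10)=12963, f(11)=-25942, f(12)=51875, f(13)=-103766, f(14)=207523; answer 207523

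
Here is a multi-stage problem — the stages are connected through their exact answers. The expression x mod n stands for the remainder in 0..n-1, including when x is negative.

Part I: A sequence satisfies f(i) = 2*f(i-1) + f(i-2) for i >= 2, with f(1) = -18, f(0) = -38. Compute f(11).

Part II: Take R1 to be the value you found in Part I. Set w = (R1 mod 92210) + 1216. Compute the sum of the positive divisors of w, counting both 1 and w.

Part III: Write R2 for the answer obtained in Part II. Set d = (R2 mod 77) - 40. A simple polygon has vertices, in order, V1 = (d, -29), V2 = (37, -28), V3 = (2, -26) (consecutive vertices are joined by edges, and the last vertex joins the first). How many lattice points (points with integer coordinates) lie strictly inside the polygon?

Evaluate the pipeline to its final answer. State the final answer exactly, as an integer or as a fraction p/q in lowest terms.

45

Part I: f(2) = 2*(-18) + 1*(-38) = -74; iterating: f(2)=-74, f(3)=-166, f(4)=-406, f(5)=-978, f(6)=-2362, f(7)=-5702, f(8)=-13766, f(9)=-33234, f(10)=-80234, f(11)=-193702; answer -193702
Part II: R1 = -193702; w = 84144; 84144 = 2^4 * 3 * 1753; sigma = (1 + 2 + 4 + 8 + 16) * (1 + 3) * (1 + 1753) = 31 * 4 * 1754 = 217496; answer 217496
Part III: R2 = 217496; d = 8; cross terms: (8*-28 - 37*-29)=849, (37*-26 - 2*-28)=-906, (2*-29 - 8*-26)=150; twice the area = |93| = 93; area = 93/2; boundary points = 1 + 1 + 3 = 5; strictly interior points = area - boundary/2 + 1 = 45; answer 45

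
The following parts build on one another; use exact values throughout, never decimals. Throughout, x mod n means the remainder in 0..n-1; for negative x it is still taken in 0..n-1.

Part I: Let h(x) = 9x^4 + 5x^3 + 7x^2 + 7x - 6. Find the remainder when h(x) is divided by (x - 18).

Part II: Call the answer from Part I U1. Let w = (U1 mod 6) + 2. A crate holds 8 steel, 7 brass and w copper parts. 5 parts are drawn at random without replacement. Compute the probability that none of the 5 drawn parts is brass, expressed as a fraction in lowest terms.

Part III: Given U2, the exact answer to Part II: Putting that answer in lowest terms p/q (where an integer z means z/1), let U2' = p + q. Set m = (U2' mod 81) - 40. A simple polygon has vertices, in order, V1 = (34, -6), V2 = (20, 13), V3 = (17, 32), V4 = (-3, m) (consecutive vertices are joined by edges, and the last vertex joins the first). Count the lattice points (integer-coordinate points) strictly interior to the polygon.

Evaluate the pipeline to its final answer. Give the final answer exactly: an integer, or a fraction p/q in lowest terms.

Part I: remainder = value at the root: 9*(18)^4 + 5*(18)^3 + 7*(18)^2 + 7*(18)^1 - 6 = (944784) + (29160) + (2268) + (126) + (-6) = 976332; answer 976332
Part II: U1 = 976332; w = 2; total draws C(17,5) = 6188; favorable C(10,5) = 252; P = 9/221; answer 9/221
Part III: U2 = 9/221; threaded value p + q = 230; m = 28; cross terms: (34*13 - 20*-6)=562, (20*32 - 17*13)=419, (17*28 - -3*32)=572, (-3*-6 - 34*28)=-934; twice the area = |619| = 619; area = 619/2; boundary points = 1 + 1 + 4 + 1 = 7; strictly interior points = area - boundary/2 + 1 = 307; answer 307

307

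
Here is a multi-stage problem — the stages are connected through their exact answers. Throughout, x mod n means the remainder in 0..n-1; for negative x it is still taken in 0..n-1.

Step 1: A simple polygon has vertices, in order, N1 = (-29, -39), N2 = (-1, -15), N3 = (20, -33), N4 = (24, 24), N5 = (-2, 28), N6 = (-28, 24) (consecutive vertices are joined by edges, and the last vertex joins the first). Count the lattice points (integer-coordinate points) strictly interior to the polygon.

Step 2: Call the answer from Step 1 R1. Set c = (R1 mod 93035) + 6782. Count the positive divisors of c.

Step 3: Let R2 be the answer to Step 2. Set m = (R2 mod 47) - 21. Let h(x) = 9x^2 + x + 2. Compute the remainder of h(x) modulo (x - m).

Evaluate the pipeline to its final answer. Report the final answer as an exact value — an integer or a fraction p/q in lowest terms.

Step 1: cross terms: (-29*-15 - -1*-39)=396, (-1*-33 - 20*-15)=333, (20*24 - 24*-33)=1272, (24*28 - -2*24)=720, (-2*24 - -28*28)=736, (-28*-39 - -29*24)=1788; twice the area = |5245| = 5245; area = 5245/2; boundary points = 4 + 3 + 1 + 2 + 2 + 1 = 13; strictly interior points = area - boundary/2 + 1 = 2617; answer 2617
Step 2: R1 = 2617; c = 9399; 9399 = 3 * 13 * 241; number of divisors = (1+1) * (1+1) * (1+1) = 8; answer 8
Step 3: R2 = 8; m = -13; remainder = value at the root: 9*(-13)^2 + 1*(-13)^1 + 2 = (1521) + (-13) + (2) = 1510; answer 1510

1510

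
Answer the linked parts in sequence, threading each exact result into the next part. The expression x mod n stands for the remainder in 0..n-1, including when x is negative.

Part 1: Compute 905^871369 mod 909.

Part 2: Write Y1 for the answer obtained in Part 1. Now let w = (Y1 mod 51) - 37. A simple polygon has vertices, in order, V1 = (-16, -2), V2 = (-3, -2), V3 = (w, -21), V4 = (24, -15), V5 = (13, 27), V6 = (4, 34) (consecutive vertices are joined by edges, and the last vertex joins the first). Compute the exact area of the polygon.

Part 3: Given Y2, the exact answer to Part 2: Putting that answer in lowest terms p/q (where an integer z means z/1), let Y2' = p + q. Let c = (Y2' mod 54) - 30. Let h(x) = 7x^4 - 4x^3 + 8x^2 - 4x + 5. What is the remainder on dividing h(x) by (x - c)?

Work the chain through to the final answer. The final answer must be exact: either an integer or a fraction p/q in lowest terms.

Part 1: squarings mod 909: 905^1=905, 905^2=16, 905^4=256, 905^8=88, 905^16=472, 905^32=79, 905^64=787, 905^128=340, 905^256=157, 905^512=106, 905^1024=328, 905^2048=322, 905^4096=58, 905^8192=637, 905^16384=355, 905^32768=583, 905^65536=832, 905^131072=475, 905^262144=193, 905^524288=889; 905^871369 = 905^1 * 905^8 * 905^64 * 905^128 * 905^256 * 905^512 * 905^2048 * 905^16384 * 905^65536 * 905^262144 * 905^524288 = 698 (mod 909); answer 698
Part 2: Y1 = 698; w = -2; cross terms: (-16*-2 - -3*-2)=26, (-3*-21 - -2*-2)=59, (-2*-15 - 24*-21)=534, (24*27 - 13*-15)=843, (13*34 - 4*27)=334, (4*-2 - -16*34)=536; twice the area = |2332| = 2332; area = 1166; answer 1166
Part 3: Y2 = 1166; threaded value p + q = 1167; c = 3; remainder = value at the root: 7*(3)^4 - 4*(3)^3 + 8*(3)^2 - 4*(3)^1 + 5 = (567) + (-108) + (72) + (-12) + (5) = 524; answer 524

524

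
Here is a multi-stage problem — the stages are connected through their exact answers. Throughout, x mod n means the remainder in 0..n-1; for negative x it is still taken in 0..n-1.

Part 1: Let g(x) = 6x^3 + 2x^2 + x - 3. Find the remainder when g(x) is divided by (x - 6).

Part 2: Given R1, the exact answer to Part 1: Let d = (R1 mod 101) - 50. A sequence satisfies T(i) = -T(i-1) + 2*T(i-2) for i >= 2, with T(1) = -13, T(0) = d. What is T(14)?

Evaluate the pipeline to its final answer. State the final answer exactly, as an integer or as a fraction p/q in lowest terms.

114689

Part 1: remainder = value at the root: 6*(6)^3 + 2*(6)^2 + 1*(6)^1 - 3 = (1296) + (72) + (6) + (-3) = 1371; answer 1371
Part 2: R1 = 1371; d = 8; T(2) = -1*(-13) + 2*(8) = 29; iterating: T(2)=29, T(3)=-55, T(4)=113, T(5)=-223, T(6)=449, T(7)=-895, T(8)=1793, T(9)=-3583, T(10)=7169, T(11)=-14335, T(12)=28673, T(13)=-57343, T(14)=114689; answer 114689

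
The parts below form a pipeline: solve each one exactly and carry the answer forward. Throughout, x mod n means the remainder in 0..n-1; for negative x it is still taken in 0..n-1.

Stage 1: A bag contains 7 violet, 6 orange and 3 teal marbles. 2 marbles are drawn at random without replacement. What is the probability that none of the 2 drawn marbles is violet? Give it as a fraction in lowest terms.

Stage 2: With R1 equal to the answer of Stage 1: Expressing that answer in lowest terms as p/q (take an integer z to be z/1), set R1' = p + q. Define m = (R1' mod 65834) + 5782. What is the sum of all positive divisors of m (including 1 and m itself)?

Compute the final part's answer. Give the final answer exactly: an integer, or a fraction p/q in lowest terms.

7440

Stage 1: total draws C(16,2) = 120; favorable C(9,2) = 36; P = 3/10; answer 3/10
Stage 2: R1 = 3/10; threaded value p + q = 13; m = 5795; 5795 = 5 * 19 * 61; sigma = (1 + 5) * (1 + 19) * (1 + 61) = 6 * 20 * 62 = 7440; answer 7440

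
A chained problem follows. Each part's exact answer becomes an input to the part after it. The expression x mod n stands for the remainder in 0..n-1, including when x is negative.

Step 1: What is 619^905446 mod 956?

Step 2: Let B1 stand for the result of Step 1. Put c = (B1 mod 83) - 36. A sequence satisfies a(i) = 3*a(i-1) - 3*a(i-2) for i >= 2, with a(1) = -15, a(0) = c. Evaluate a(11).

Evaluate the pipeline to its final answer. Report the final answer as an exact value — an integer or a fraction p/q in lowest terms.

-22599

Step 1: squarings mod 956: 619^1=619, 619^2=761, 619^4=741, 619^8=337, 619^16=761, 619^32=741, 619^64=337, 619^128=761, 619^256=741, 619^512=337, 619^1024=761, 619^2048=741, 619^4096=337, 619^8192=761, 619^16384=741, 619^32768=337, 619^65536=761, 619^131072=741, 619^262144=337, 619^524288=761; 619^905446 = 619^2 * 619^4 * 619^32 * 619^64 * 619^128 * 619^4096 * 619^16384 * 619^32768 * 619^65536 * 619^262144 * 619^524288 = 249 (mod 956); answer 249
Step 2: B1 = 249; c = -36; a(2) = 3*(-15) - 3*(-36) = 63; iterating: a(2)=63, a(3)=234, a(4)=513, a(5)=837, a(6)=972, a(7)=405, a(8)=-1701, a(9)=-6318, a(10)=-13851, a(11)=-22599; answer -22599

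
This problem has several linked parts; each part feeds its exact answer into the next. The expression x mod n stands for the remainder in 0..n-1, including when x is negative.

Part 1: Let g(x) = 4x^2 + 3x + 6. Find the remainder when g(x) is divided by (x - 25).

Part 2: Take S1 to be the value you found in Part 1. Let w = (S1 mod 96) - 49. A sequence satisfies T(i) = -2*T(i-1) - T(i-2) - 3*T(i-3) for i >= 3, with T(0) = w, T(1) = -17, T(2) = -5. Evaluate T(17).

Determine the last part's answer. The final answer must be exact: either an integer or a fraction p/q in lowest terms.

Part 1: remainder = value at the root: 4*(25)^2 + 3*(25)^1 + 6 = (2500) + (75) + (6) = 2581; answer 2581
Part 2: S1 = 2581; w = 36; T(3) = -2*(-5) - 1*(-17) - 3*(36) = -81; iterating: T(3)=-81, T(4)=218, T(5)=-340, T(6)=705, T(7)=-1724, T(8)=3763, T(9)=-7917, T(10)=17243, T(11)=-37858, T(12)=82224, T(13)=-178319, T(14)=387988, T(15)=-844329, T(16)=1835627, T(17)=-3990889; answer -3990889

-3990889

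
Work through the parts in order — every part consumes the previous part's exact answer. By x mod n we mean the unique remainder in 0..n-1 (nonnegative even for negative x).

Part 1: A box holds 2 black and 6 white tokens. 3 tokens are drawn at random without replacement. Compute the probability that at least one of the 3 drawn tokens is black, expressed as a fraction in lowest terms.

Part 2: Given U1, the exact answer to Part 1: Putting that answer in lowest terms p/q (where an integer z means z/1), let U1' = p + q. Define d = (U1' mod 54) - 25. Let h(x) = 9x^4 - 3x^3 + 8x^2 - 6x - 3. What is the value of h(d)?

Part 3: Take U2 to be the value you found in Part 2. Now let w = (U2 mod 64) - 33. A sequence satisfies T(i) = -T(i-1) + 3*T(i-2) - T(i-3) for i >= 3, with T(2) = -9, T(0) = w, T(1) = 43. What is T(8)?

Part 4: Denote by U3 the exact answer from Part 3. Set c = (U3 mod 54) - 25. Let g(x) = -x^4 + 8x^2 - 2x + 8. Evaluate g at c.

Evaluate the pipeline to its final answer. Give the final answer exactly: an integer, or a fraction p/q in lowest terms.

Part 1: total draws C(8,3) = 56; complement C(6,3) = 20; favorable 56 - 20 = 36; P = 9/14; answer 9/14
Part 2: U1 = 9/14; threaded value p + q = 23; d = -2; 9*(-2)^4 - 3*(-2)^3 + 8*(-2)^2 - 6*(-2)^1 - 3 = (144) + (24) + (32) + (12) + (-3) = 209; answer 209
Part 3: U2 = 209; w = -16; T(3) = -1*(-9) + 3*(43) - 1*(-16) = 154; iterating: T(3)=154, T(4)=-224, T(5)=695, T(6)=-1521, T(7)=3830, T(8)=-9088; answer -9088
Part 4: U3 = -9088; c = 13; -1*(13)^4 + 8*(13)^2 - 2*(13)^1 + 8 = (-28561) + (1352) + (-26) + (8) = -27227; answer -27227

-27227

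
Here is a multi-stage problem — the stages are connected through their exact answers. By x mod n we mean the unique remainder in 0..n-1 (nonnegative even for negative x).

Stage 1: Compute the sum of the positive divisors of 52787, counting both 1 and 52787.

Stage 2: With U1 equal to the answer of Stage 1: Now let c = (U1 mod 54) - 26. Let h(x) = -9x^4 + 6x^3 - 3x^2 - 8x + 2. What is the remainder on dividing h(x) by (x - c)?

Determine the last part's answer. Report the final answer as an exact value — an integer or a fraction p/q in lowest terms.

Stage 1: 52787 = 7 * 7541; sigma = (1 + 7) * (1 + 7541) = 8 * 7542 = 60336; answer 60336
Stage 2: U1 = 60336; c = -8; remainder = value at the root: -9*(-8)^4 + 6*(-8)^3 - 3*(-8)^2 - 8*(-8)^1 + 2 = (-36864) + (-3072) + (-192) + (64) + (2) = -40062; answer -40062

-40062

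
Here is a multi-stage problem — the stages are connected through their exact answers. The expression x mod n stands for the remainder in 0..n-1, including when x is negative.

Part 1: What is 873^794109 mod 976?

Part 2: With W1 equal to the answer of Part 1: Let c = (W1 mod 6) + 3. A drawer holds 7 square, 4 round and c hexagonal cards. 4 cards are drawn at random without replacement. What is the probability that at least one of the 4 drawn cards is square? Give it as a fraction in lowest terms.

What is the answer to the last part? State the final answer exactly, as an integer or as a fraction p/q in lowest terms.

1127/1292

Part 1: squarings mod 976: 873^1=873, 873^2=849, 873^4=513, 873^8=625, 873^16=225, 873^32=849, 873^64=513, 873^128=625, 873^256=225, 873^512=849, 873^1024=513, 873^2048=625, 873^4096=225, 873^8192=849, 873^16384=513, 873^32768=625, 873^65536=225, 873^131072=849, 873^262144=513, 873^524288=625; 873^794109 = 873^1 * 873^4 * 873^8 * 873^16 * 873^32 * 873^64 * 873^128 * 873^256 * 873^1024 * 873^2048 * 873^4096 * 873^262144 * 873^524288 = 41 (mod 976); answer 41
Part 2: W1 = 41; c = 8; total draws C(19,4) = 3876; complement C(12,4) = 495; favorable 3876 - 495 = 3381; P = 1127/1292; answer 1127/1292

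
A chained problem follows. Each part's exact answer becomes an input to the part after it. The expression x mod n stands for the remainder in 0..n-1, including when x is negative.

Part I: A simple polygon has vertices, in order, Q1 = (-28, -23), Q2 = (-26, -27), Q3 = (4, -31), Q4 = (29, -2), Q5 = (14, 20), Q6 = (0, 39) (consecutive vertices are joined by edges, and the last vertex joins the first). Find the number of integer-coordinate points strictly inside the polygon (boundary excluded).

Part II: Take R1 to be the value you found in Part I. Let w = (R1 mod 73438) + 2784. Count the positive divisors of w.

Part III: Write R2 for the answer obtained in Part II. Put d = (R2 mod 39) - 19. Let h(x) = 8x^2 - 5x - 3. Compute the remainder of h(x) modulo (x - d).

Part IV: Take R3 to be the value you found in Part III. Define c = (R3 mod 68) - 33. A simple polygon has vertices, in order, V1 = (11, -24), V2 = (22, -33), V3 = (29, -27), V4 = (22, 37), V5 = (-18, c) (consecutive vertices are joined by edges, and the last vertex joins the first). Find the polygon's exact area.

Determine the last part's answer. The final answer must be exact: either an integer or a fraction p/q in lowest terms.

1663

Part I: cross terms: (-28*-27 - -26*-23)=158, (-26*-31 - 4*-27)=914, (4*-2 - 29*-31)=891, (29*20 - 14*-2)=608, (14*39 - 0*20)=546, (0*-23 - -28*39)=1092; twice the area = |4209| = 4209; area = 4209/2; boundary points = 2 + 2 + 1 + 1 + 1 + 2 = 9; strictly interior points = area - boundary/2 + 1 = 2101; answer 2101
Part II: R1 = 2101; w = 4885; 4885 = 5 * 977; number of divisors = (1+1) * (1+1) = 4; answer 4
Part III: R2 = 4; d = -15; remainder = value at the root: 8*(-15)^2 - 5*(-15)^1 - 3 = (1800) + (75) + (-3) = 1872; answer 1872
Part IV: R3 = 1872; c = 3; cross terms: (11*-33 - 22*-24)=165, (22*-27 - 29*-33)=363, (29*37 - 22*-27)=1667, (22*3 - -18*37)=732, (-18*-24 - 11*3)=399; twice the area = |3326| = 3326; area = 1663; answer 1663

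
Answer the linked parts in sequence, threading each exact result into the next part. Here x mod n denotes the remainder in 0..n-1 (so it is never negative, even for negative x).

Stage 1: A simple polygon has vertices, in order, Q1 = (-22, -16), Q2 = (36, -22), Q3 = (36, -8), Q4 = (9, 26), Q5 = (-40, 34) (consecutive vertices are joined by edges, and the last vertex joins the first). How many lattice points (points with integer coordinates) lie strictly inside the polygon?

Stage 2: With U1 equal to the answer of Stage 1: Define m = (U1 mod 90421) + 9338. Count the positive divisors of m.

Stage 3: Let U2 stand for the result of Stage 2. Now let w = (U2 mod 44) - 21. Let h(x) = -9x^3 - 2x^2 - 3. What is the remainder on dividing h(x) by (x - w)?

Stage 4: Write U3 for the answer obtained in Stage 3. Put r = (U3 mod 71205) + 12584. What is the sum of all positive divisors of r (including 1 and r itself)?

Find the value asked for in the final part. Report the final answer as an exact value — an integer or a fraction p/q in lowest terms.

89280

Stage 1: cross terms: (-22*-22 - 36*-16)=1060, (36*-8 - 36*-22)=504, (36*26 - 9*-8)=1008, (9*34 - -40*26)=1346, (-40*-16 - -22*34)=1388; twice the area = |5306| = 5306; area = 2653; boundary points = 2 + 14 + 1 + 1 + 2 = 20; strictly interior points = area - boundary/2 + 1 = 2644; answer 2644
Stage 2: U1 = 2644; m = 11982; 11982 = 2 * 3 * 1997; number of divisors = (1+1) * (1+1) * (1+1) = 8; answer 8
Stage 3: U2 = 8; w = -13; remainder = value at the root: -9*(-13)^3 - 2*(-13)^2 - 3 = (19773) + (-338) + (-3) = 19432; answer 19432
Stage 4: U3 = 19432; r = 32016; 32016 = 2^4 * 3 * 23 * 29; sigma = (1 + 2 + 4 + 8 + 16) * (1 + 3) * (1 + 23) * (1 + 29) = 31 * 4 * 24 * 30 = 89280; answer 89280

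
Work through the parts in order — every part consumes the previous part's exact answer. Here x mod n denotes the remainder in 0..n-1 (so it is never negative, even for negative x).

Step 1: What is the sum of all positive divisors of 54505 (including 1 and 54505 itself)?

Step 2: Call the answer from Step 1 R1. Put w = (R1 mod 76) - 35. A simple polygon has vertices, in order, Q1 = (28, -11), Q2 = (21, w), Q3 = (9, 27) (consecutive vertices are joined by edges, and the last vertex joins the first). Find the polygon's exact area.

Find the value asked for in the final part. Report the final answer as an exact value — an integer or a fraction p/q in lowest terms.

209

Step 1: 54505 = 5 * 11 * 991; sigma = (1 + 5) * (1 + 11) * (1 + 991) = 6 * 12 * 992 = 71424; answer 71424
Step 2: R1 = 71424; w = 25; cross terms: (28*25 - 21*-11)=931, (21*27 - 9*25)=342, (9*-11 - 28*27)=-855; twice the area = |418| = 418; area = 209; answer 209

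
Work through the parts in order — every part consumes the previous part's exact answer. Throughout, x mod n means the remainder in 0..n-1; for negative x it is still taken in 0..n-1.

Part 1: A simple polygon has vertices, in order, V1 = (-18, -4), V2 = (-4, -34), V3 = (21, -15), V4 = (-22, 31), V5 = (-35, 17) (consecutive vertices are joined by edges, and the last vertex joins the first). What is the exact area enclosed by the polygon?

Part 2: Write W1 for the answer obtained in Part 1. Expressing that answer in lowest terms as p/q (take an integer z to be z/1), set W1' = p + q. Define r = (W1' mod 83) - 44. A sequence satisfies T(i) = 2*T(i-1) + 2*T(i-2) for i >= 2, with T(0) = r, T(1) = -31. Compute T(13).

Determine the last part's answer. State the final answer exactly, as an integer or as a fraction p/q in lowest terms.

Part 1: cross terms: (-18*-34 - -4*-4)=596, (-4*-15 - 21*-34)=774, (21*31 - -22*-15)=321, (-22*17 - -35*31)=711, (-35*-4 - -18*17)=446; twice the area = |2848| = 2848; area = 1424; answer 1424
Part 2: W1 = 1424; threaded value p + q = 1425; r = -30; T(2) = 2*(-31) + 2*(-30) = -122; iterating: T(2)=-122, T(3)=-306, T(4)=-856, T(5)=-2324, T(6)=-6360, T(7)=-17368, T(8)=-47456, T(9)=-129648, T(10)=-354208, T(11)=-967712, T(12)=-2643840, T(13)=-7223104; answer -7223104

-7223104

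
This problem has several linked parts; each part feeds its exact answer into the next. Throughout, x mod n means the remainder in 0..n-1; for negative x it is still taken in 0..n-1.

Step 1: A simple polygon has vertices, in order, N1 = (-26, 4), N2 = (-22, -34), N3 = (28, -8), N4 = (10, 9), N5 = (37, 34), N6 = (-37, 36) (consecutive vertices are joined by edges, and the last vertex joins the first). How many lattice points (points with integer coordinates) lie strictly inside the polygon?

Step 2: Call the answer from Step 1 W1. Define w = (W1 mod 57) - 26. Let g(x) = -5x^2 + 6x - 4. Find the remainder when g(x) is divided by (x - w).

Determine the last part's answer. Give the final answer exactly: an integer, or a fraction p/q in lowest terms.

-4035

Step 1: cross terms: (-26*-34 - -22*4)=972, (-22*-8 - 28*-34)=1128, (28*9 - 10*-8)=332, (10*34 - 37*9)=7, (37*36 - -37*34)=2590, (-37*4 - -26*36)=788; twice the area = |5817| = 5817; area = 5817/2; boundary points = 2 + 2 + 1 + 1 + 2 + 1 = 9; strictly interior points = area - boundary/2 + 1 = 2905; answer 2905
Step 2: W1 = 2905; w = 29; remainder = value at the root: -5*(29)^2 + 6*(29)^1 - 4 = (-4205) + (174) + (-4) = -4035; answer -4035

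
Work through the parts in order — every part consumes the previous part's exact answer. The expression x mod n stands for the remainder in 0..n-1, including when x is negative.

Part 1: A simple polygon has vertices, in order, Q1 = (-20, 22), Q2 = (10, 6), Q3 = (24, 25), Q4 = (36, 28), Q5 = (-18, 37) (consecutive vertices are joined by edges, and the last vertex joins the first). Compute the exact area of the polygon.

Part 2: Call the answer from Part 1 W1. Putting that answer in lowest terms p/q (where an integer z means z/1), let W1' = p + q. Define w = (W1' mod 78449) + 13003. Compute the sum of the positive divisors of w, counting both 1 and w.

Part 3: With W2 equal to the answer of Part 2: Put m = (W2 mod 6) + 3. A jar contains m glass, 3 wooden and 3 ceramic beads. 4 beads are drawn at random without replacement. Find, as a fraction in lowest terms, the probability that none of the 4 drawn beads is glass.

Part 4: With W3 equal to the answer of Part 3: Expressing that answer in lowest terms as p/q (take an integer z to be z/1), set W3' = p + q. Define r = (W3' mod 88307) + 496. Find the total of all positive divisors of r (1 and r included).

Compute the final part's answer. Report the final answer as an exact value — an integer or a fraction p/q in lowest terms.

696

Part 1: cross terms: (-20*6 - 10*22)=-340, (10*25 - 24*6)=106, (24*28 - 36*25)=-228, (36*37 - -18*28)=1836, (-18*22 - -20*37)=344; twice the area = |1718| = 1718; area = 859; answer 859
Part 2: W1 = 859; threaded value p + q = 860; w = 13863; 13863 = 3 * 4621; sigma = (1 + 3) * (1 + 4621) = 4 * 4622 = 18488; answer 18488
Part 3: W2 = 18488; m = 5; total draws C(11,4) = 330; favorable C(6,4) = 15; P = 1/22; answer 1/22
Part 4: W3 = 1/22; threaded value p + q = 23; r = 519; 519 = 3 * 173; sigma = (1 + 3) * (1 + 173) = 4 * 174 = 696; answer 696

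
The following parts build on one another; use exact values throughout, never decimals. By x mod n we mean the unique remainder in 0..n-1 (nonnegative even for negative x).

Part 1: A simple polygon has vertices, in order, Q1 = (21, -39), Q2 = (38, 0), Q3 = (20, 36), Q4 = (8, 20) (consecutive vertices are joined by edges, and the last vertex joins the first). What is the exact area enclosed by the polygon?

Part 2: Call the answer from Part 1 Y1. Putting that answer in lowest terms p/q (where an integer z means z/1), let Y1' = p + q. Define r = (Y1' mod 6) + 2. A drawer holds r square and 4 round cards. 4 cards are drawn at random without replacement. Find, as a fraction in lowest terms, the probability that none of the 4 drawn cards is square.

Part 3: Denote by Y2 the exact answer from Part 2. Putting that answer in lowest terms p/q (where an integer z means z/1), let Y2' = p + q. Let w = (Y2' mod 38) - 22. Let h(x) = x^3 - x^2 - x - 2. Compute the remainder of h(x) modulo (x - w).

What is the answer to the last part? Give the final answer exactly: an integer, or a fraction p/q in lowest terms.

Part 1: cross terms: (21*0 - 38*-39)=1482, (38*36 - 20*0)=1368, (20*20 - 8*36)=112, (8*-39 - 21*20)=-732; twice the area = |2230| = 2230; area = 1115; answer 1115
Part 2: Y1 = 1115; threaded value p + q = 1116; r = 2; total draws C(6,4) = 15; favorable C(4,4) = 1; P = 1/15; answer 1/15
Part 3: Y2 = 1/15; threaded value p + q = 16; w = -6; remainder = value at the root: 1*(-6)^3 - 1*(-6)^2 - 1*(-6)^1 - 2 = (-216) + (-36) + (6) + (-2) = -248; answer -248

-248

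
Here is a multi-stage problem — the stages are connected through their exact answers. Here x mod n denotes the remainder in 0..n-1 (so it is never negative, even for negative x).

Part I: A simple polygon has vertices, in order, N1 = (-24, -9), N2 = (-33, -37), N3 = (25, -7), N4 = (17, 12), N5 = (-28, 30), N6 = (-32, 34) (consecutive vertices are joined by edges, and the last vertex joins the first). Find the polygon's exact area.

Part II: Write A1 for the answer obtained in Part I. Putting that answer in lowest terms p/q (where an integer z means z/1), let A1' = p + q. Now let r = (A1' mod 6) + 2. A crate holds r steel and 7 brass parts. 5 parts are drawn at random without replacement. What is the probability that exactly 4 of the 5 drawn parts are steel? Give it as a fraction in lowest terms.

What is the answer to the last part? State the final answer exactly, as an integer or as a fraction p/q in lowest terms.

35/286

Part I: cross terms: (-24*-37 - -33*-9)=591, (-33*-7 - 25*-37)=1156, (25*12 - 17*-7)=419, (17*30 - -28*12)=846, (-28*34 - -32*30)=8, (-32*-9 - -24*34)=1104; twice the area = |4124| = 4124; area = 2062; answer 2062
Part II: A1 = 2062; threaded value p + q = 2063; r = 7; total draws C(14,5) = 2002; favorable C(7,4)*C(7,1) = 245; P = 35/286; answer 35/286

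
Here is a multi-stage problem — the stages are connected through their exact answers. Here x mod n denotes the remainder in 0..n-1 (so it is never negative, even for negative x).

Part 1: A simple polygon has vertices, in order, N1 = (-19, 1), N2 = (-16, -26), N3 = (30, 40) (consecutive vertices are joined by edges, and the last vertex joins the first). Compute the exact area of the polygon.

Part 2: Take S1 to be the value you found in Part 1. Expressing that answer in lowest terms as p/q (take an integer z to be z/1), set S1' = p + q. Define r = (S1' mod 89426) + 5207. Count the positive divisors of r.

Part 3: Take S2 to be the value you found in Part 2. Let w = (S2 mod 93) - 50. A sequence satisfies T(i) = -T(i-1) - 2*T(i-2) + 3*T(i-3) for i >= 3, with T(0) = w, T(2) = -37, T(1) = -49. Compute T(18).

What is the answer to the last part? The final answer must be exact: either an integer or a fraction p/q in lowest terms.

1409558

Part 1: cross terms: (-19*-26 - -16*1)=510, (-16*40 - 30*-26)=140, (30*1 - -19*40)=790; twice the area = |1440| = 1440; area = 720; answer 720
Part 2: S1 = 720; threaded value p + q = 721; r = 5928; 5928 = 2^3 * 3 * 13 * 19; number of divisors = (3+1) * (1+1) * (1+1) * (1+1) = 32; answer 32
Part 3: S2 = 32; w = -18; T(3) = -1*(-37) - 2*(-49) + 3*(-18) = 81; iterating: T(3)=81, T(4)=-154, T(5)=-119, T(6)=670, T(7)=-894, T(8)=-803, T(9)=4601, T(10)=-5677, T(11)=-5934, T(12)=31091, T(13)=-36254, T(14)=-43730, T(15)=209511, T(16)=-230813, T(17)=-319399, T(18)=1409558; answer 1409558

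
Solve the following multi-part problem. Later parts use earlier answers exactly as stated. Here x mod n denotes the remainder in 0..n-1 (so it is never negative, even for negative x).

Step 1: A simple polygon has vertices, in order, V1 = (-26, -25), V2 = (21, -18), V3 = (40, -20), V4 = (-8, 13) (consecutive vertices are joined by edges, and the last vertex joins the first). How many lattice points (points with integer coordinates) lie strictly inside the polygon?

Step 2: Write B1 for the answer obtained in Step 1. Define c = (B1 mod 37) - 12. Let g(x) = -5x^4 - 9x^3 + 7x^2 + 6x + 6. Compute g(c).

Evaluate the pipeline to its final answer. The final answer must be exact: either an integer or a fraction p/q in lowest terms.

-24586

Step 1: cross terms: (-26*-18 - 21*-25)=993, (21*-20 - 40*-18)=300, (40*13 - -8*-20)=360, (-8*-25 - -26*13)=538; twice the area = |2191| = 2191; area = 2191/2; boundary points = 1 + 1 + 3 + 2 = 7; strictly interior points = area - boundary/2 + 1 = 1093; answer 1093
Step 2: B1 = 1093; c = 8; -5*(8)^4 - 9*(8)^3 + 7*(8)^2 + 6*(8)^1 + 6 = (-20480) + (-4608) + (448) + (48) + (6) = -24586; answer -24586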